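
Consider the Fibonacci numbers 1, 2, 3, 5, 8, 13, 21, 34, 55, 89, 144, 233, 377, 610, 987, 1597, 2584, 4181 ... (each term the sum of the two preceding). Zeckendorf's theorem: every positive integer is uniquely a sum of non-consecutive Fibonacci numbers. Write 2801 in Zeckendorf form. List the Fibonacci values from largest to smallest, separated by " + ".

2584 ≤ 2801 < 4181, so take 2584; remainder 217
144 ≤ 217 < 233, so take 144; remainder 73
55 ≤ 73 < 89, so take 55; remainder 18
13 ≤ 18 < 21, so take 13; remainder 5
5 ≤ 5 < 8, so take 5; remainder 0
So 2801 = 2584 + 144 + 55 + 13 + 5, with no two terms consecutive in the sequence.

2584 + 144 + 55 + 13 + 5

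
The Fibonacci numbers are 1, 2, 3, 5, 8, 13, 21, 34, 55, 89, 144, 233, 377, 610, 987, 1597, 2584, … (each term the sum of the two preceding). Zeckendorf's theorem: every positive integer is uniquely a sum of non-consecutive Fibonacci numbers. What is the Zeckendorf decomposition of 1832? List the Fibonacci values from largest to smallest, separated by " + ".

largest Fibonacci ≤ 1832 is 1597; 1832 − 1597 = 235
largest Fibonacci ≤ 235 is 233; 235 − 233 = 2
largest Fibonacci ≤ 2 is 2; 2 − 2 = 0
So 1832 = 1597 + 233 + 2, with no two terms consecutive in the sequence.

1597 + 233 + 2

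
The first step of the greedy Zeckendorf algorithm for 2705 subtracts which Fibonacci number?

2584 ≤ 2705 < 4181, so the largest Fibonacci number not exceeding 2705 is 2584.

2584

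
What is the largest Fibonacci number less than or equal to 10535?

6765 ≤ 10535 < 10946, so the largest Fibonacci number not exceeding 10535 is 6765.

6765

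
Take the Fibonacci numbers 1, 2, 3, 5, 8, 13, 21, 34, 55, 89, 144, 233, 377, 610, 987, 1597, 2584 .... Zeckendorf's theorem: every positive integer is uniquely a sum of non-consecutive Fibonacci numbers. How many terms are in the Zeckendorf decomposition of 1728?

4

Greedy algorithm:
1728: greatest Fibonacci not exceeding it is 1597, leaving 131
131: greatest Fibonacci not exceeding it is 89, leaving 42
42: greatest Fibonacci not exceeding it is 34, leaving 8
8: greatest Fibonacci not exceeding it is 8, leaving 0
1728 = 1597 + 89 + 34 + 8, which has 4 terms.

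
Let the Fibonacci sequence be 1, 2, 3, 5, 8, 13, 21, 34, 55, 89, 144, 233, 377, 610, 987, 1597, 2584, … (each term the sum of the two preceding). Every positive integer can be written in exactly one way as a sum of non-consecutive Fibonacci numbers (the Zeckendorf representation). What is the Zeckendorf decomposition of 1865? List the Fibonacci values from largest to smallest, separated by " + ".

1597 + 233 + 34 + 1

Greedily peel off the largest Fibonacci term at each step:
largest Fibonacci ≤ 1865 is 1597; 1865 − 1597 = 268
largest Fibonacci ≤ 268 is 233; 268 − 233 = 35
largest Fibonacci ≤ 35 is 34; 35 − 34 = 1
largest Fibonacci ≤ 1 is 1; 1 − 1 = 0
So 1865 = 1597 + 233 + 34 + 1, with no two terms consecutive in the sequence.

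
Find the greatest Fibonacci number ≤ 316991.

196418 ≤ 316991 < 317811, so the largest Fibonacci number not exceeding 316991 is 196418.

196418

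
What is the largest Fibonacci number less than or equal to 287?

233

233 ≤ 287 < 377, so the largest Fibonacci number not exceeding 287 is 233.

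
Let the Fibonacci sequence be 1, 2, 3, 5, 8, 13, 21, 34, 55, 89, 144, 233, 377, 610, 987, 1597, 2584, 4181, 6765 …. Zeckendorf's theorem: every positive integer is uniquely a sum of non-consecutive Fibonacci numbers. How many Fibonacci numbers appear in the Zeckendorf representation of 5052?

6

Repeatedly subtract the largest Fibonacci number that fits:
largest Fibonacci ≤ 5052 is 4181; 5052 − 4181 = 871
largest Fibonacci ≤ 871 is 610; 871 − 610 = 261
largest Fibonacci ≤ 261 is 233; 261 − 233 = 28
largest Fibonacci ≤ 28 is 21; 28 − 21 = 7
largest Fibonacci ≤ 7 is 5; 7 − 5 = 2
largest Fibonacci ≤ 2 is 2; 2 − 2 = 0
5052 = 4181 + 610 + 233 + 21 + 5 + 2, which has 6 terms.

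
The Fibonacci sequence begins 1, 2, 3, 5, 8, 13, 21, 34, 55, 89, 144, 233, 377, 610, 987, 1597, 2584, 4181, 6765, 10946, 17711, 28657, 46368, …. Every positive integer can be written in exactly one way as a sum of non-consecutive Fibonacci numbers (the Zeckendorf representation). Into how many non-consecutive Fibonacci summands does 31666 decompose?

Repeatedly subtract the largest Fibonacci number that fits:
largest Fibonacci ≤ 31666 is 28657; 31666 − 28657 = 3009
largest Fibonacci ≤ 3009 is 2584; 3009 − 2584 = 425
largest Fibonacci ≤ 425 is 377; 425 − 377 = 48
largest Fibonacci ≤ 48 is 34; 48 − 34 = 14
largest Fibonacci ≤ 14 is 13; 14 − 13 = 1
largest Fibonacci ≤ 1 is 1; 1 − 1 = 0
31666 = 28657 + 2584 + 377 + 34 + 13 + 1, which has 6 terms.

6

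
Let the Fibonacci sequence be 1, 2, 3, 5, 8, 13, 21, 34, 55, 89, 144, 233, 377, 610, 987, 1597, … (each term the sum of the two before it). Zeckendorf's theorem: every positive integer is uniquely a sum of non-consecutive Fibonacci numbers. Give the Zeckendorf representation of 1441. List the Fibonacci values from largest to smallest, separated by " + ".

Greedy algorithm:
987 ≤ 1441 < 1597, so take 987; remainder 454
377 ≤ 454 < 610, so take 377; remainder 77
55 ≤ 77 < 89, so take 55; remainder 22
21 ≤ 22 < 34, so take 21; remainder 1
1 ≤ 1 < 2, so take 1; remainder 0
So 1441 = 987 + 377 + 55 + 21 + 1, with no two terms consecutive in the sequence.

987 + 377 + 55 + 21 + 1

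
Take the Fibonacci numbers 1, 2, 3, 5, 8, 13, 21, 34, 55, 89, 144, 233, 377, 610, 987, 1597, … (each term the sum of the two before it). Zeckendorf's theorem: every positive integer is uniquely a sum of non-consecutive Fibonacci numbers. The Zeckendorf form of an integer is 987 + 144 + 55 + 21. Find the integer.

987 + 144 + 55 + 21 = 1207.

1207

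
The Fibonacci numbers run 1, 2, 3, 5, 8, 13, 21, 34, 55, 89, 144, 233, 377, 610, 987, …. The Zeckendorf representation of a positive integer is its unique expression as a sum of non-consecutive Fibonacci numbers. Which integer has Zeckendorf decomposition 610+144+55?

809

610+144+55 = 809.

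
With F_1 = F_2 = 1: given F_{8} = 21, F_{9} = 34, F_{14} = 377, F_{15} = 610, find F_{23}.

By the addition formula F_{m+n} = F_m F_{n+1} + F_{m−1} F_n with m=9, n=14: F_{23} = 34·610 + 21·377 = 20740 + 7917 = 28657.

28657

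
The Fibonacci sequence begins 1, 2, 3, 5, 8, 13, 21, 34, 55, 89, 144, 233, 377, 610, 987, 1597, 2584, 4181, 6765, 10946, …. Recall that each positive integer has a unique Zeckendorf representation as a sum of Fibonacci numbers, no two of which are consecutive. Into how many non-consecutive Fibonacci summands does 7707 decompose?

Repeatedly subtract the largest Fibonacci number that fits:
7707: greatest Fibonacci not exceeding it is 6765, leaving 942
942: greatest Fibonacci not exceeding it is 610, leaving 332
332: greatest Fibonacci not exceeding it is 233, leaving 99
99: greatest Fibonacci not exceeding it is 89, leaving 10
10: greatest Fibonacci not exceeding it is 8, leaving 2
2: greatest Fibonacci not exceeding it is 2, leaving 0
7707 = 6765 + 610 + 233 + 89 + 8 + 2, which has 6 terms.

6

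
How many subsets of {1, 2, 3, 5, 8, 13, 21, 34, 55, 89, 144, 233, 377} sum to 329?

Each representation comes from the Zeckendorf form by replacing some F_k with F_{k−1} + F_{k−2} where possible.
329 = 233+89+5+2 = 233+55+34+5+2 = 233+55+21+13+5+2 = … (2 more), for 5 in all.

5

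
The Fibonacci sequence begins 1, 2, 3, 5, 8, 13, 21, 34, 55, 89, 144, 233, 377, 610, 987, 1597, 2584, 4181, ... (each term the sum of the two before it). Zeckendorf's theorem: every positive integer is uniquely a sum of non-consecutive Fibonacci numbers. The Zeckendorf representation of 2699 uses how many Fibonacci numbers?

4

Greedy algorithm:
subtract 2584 from 2699: 115 remains
subtract 89 from 115: 26 remains
subtract 21 from 26: 5 remains
subtract 5 from 5: 0 remains
2699 = 2584 + 89 + 21 + 5, which has 4 terms.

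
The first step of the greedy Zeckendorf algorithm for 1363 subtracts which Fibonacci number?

987

987 ≤ 1363 < 1597, so the largest Fibonacci number not exceeding 1363 is 987.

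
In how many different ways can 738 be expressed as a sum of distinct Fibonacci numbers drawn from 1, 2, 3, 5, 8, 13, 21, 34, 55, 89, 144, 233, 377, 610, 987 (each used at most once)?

738 = 610+89+34+5 = 610+89+34+3+2 = 610+89+21+13+5 = 377+233+89+34+5 = … (15 more), for 19 in all.

19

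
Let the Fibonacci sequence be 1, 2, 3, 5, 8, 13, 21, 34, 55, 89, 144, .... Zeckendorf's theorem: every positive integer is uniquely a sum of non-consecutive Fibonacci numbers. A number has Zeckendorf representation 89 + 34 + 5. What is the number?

89 + 34 + 5 = 128.

128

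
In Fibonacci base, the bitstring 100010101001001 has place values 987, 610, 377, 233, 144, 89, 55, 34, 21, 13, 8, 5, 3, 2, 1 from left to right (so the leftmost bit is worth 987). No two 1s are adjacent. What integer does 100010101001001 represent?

Summing the place values of the 1 bits: 987 + 144 + 55 + 21 + 5 + 1 = 1213.

1213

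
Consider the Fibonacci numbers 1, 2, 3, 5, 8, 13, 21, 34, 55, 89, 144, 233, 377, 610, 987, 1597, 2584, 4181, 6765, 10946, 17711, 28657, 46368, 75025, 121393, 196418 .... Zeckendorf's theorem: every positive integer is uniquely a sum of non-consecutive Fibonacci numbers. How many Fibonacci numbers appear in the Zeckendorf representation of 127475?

7

127475 − 121393 = 6082
6082 − 4181 = 1901
1901 − 1597 = 304
304 − 233 = 71
71 − 55 = 16
16 − 13 = 3
3 − 3 = 0
127475 = 121393 + 4181 + 1597 + 233 + 55 + 13 + 3, which has 7 terms.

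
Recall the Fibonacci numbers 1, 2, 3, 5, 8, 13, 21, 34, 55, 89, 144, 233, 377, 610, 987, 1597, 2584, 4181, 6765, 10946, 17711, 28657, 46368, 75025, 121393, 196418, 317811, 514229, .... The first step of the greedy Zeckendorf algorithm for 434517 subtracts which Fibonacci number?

317811 ≤ 434517 < 514229, so the largest Fibonacci number not exceeding 434517 is 317811.

317811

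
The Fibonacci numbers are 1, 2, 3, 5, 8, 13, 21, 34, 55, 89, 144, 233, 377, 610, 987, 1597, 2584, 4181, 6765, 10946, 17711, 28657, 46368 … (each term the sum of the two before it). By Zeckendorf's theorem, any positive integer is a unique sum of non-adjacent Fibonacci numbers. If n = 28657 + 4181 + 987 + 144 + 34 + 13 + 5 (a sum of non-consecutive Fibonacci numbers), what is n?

28657 + 4181 + 987 + 144 + 34 + 13 + 5 = 34021.

34021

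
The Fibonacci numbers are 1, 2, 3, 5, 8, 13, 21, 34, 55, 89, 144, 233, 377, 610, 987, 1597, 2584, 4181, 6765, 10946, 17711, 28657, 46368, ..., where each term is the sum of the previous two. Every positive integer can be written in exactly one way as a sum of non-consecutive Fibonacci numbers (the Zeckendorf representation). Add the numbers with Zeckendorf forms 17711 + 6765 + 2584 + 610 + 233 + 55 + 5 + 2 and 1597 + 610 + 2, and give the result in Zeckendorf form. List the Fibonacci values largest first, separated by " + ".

28657 + 987 + 377 + 144 + 8 + 1

The two numbers are 27965 and 2209, so their sum is 30174.
Repeatedly subtract the largest Fibonacci number that fits:
largest Fibonacci ≤ 30174 is 28657; 30174 − 28657 = 1517
largest Fibonacci ≤ 1517 is 987; 1517 − 987 = 530
largest Fibonacci ≤ 530 is 377; 530 − 377 = 153
largest Fibonacci ≤ 153 is 144; 153 − 144 = 9
largest Fibonacci ≤ 9 is 8; 9 − 8 = 1
largest Fibonacci ≤ 1 is 1; 1 − 1 = 0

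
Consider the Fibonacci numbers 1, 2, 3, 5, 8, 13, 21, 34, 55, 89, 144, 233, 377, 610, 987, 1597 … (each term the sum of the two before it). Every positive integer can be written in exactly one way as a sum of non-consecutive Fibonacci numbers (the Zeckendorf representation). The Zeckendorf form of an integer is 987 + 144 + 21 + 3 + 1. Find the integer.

987 + 144 + 21 + 3 + 1 = 1156.

1156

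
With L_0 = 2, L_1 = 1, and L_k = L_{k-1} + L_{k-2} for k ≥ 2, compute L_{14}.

Iterating the recurrence up to L_{7} = 29 and L_{6} = 18:
L_{8} = L_{7} + L_{6} = 29 + 18 = 47
L_{9} = L_{8} + L_{7} = 47 + 29 = 76
L_{10} = L_{9} + L_{8} = 76 + 47 = 123
L_{11} = L_{10} + L_{9} = 123 + 76 = 199
L_{12} = L_{11} + L_{10} = 199 + 123 = 322
L_{13} = L_{12} + L_{11} = 322 + 199 = 521
L_{14} = L_{13} + L_{12} = 521 + 322 = 843

843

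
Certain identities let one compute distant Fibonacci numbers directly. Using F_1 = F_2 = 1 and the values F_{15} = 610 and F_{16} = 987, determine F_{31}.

By F_{2k+1} = F_k² + F_{k+1}²: F_{31} = 610² + 987² = 372100 + 974169 = 1346269.

1346269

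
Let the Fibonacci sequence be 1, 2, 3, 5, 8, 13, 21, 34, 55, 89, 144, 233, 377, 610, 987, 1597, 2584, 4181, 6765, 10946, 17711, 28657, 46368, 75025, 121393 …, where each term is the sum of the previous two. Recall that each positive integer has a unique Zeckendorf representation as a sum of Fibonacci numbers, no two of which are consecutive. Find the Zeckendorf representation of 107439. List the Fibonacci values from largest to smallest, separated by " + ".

largest Fibonacci ≤ 107439 is 75025; 107439 − 75025 = 32414
largest Fibonacci ≤ 32414 is 28657; 32414 − 28657 = 3757
largest Fibonacci ≤ 3757 is 2584; 3757 − 2584 = 1173
largest Fibonacci ≤ 1173 is 987; 1173 − 987 = 186
largest Fibonacci ≤ 186 is 144; 186 − 144 = 42
largest Fibonacci ≤ 42 is 34; 42 − 34 = 8
largest Fibonacci ≤ 8 is 8; 8 − 8 = 0
So 107439 = 75025 + 28657 + 2584 + 987 + 144 + 34 + 8, with no two terms consecutive in the sequence.

75025 + 28657 + 2584 + 987 + 144 + 34 + 8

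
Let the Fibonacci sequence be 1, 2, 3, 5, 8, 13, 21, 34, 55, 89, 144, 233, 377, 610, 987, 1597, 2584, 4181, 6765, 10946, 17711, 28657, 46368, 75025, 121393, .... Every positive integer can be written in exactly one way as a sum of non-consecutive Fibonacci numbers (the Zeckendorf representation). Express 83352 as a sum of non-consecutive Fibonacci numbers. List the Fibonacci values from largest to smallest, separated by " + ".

75025 + 6765 + 987 + 377 + 144 + 34 + 13 + 5 + 2

subtract 75025 from 83352: 8327 remains
subtract 6765 from 8327: 1562 remains
subtract 987 from 1562: 575 remains
subtract 377 from 575: 198 remains
subtract 144 from 198: 54 remains
subtract 34 from 54: 20 remains
subtract 13 from 20: 7 remains
subtract 5 from 7: 2 remains
subtract 2 from 2: 0 remains
So 83352 = 75025 + 6765 + 987 + 377 + 144 + 34 + 13 + 5 + 2, with no two terms consecutive in the sequence.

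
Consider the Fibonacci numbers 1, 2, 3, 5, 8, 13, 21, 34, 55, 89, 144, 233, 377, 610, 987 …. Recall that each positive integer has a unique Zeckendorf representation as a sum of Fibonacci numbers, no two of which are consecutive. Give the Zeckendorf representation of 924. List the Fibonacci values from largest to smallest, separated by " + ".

largest Fibonacci ≤ 924 is 610; 924 − 610 = 314
largest Fibonacci ≤ 314 is 233; 314 − 233 = 81
largest Fibonacci ≤ 81 is 55; 81 − 55 = 26
largest Fibonacci ≤ 26 is 21; 26 − 21 = 5
largest Fibonacci ≤ 5 is 5; 5 − 5 = 0
So 924 = 610 + 233 + 55 + 21 + 5, with no two terms consecutive in the sequence.

610 + 233 + 55 + 21 + 5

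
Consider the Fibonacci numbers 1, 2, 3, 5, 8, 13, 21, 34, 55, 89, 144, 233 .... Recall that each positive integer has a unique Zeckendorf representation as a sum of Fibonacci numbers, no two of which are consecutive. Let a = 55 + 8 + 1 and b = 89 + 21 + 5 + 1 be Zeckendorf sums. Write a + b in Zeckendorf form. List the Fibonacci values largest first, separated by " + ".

The two numbers are 64 and 116, so their sum is 180.
180 − 144 = 36
36 − 34 = 2
2 − 2 = 0

144 + 34 + 2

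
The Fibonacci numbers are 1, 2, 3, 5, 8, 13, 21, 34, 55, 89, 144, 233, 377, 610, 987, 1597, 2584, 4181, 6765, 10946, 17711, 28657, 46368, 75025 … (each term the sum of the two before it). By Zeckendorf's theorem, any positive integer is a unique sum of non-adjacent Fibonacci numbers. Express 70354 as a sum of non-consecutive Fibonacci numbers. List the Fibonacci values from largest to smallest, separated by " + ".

46368 + 17711 + 4181 + 1597 + 377 + 89 + 21 + 8 + 2

largest Fibonacci ≤ 70354 is 46368; 70354 − 46368 = 23986
largest Fibonacci ≤ 23986 is 17711; 23986 − 17711 = 6275
largest Fibonacci ≤ 6275 is 4181; 6275 − 4181 = 2094
largest Fibonacci ≤ 2094 is 1597; 2094 − 1597 = 497
largest Fibonacci ≤ 497 is 377; 497 − 377 = 120
largest Fibonacci ≤ 120 is 89; 120 − 89 = 31
largest Fibonacci ≤ 31 is 21; 31 − 21 = 10
largest Fibonacci ≤ 10 is 8; 10 − 8 = 2
largest Fibonacci ≤ 2 is 2; 2 − 2 = 0
So 70354 = 46368 + 17711 + 4181 + 1597 + 377 + 89 + 21 + 8 + 2, with no two terms consecutive in the sequence.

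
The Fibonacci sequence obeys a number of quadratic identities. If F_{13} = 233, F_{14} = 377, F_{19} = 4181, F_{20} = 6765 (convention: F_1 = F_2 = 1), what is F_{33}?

By the addition formula F_{m+n} = F_m F_{n+1} + F_{m−1} F_n with m=14, n=19: F_{33} = 377·6765 + 233·4181 = 2550405 + 974173 = 3524578.

3524578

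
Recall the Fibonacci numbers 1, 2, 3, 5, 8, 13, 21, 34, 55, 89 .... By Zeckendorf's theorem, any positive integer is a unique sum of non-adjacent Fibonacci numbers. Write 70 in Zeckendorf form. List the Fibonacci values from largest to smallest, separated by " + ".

55 + 13 + 2

subtract 55 from 70: 15 remains
subtract 13 from 15: 2 remains
subtract 2 from 2: 0 remains
So 70 = 55 + 13 + 2, with no two terms consecutive in the sequence.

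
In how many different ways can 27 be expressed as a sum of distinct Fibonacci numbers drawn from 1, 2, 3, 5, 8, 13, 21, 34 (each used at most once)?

4

27 = 21+5+1 = 21+3+2+1 = 13+8+5+1 = 13+8+3+2+1 — 4 representations.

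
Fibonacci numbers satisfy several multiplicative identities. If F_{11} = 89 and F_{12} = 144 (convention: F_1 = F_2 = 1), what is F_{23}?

By F_{2k+1} = F_k² + F_{k+1}²: F_{23} = 89² + 144² = 7921 + 20736 = 28657.

28657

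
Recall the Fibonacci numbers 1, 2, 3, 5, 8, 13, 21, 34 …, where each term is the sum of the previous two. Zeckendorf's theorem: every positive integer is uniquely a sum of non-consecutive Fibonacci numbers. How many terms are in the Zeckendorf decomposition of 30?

3

largest Fibonacci ≤ 30 is 21; 30 − 21 = 9
largest Fibonacci ≤ 9 is 8; 9 − 8 = 1
largest Fibonacci ≤ 1 is 1; 1 − 1 = 0
30 = 21 + 8 + 1, which has 3 terms.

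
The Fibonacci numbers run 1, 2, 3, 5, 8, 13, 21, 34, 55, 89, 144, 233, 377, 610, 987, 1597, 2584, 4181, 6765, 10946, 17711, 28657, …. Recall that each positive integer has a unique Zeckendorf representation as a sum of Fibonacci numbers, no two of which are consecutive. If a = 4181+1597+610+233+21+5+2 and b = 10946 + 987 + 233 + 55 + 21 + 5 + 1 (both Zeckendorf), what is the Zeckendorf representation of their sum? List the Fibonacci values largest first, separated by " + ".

17711 + 987 + 144 + 55

The two numbers are 6649 and 12248, so their sum is 18897.
take 17711 (≤ 18897); 18897 − 17711 = 1186
take 987 (≤ 1186); 1186 − 987 = 199
take 144 (≤ 199); 199 − 144 = 55
take 55 (≤ 55); 55 − 55 = 0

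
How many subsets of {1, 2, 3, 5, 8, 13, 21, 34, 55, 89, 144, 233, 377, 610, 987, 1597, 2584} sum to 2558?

2558 = 1597+610+233+89+21+8 = 1597+610+233+89+21+5+3 = 1597+610+233+55+34+21+8 = 1597+610+233+89+21+5+2+1 = 1597+610+233+89+13+8+5+3 = … (20 more), for 25 in all.

25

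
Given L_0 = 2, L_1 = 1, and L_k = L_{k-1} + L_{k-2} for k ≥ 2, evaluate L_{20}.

Iterating the recurrence up to L_{14} = 843 and L_{13} = 521:
L_{15} = L_{14} + L_{13} = 843 + 521 = 1364
L_{16} = L_{15} + L_{14} = 1364 + 843 = 2207
L_{17} = L_{16} + L_{15} = 2207 + 1364 = 3571
L_{18} = L_{17} + L_{16} = 3571 + 2207 = 5778
L_{19} = L_{18} + L_{17} = 5778 + 3571 = 9349
L_{20} = L_{19} + L_{18} = 9349 + 5778 = 15127

15127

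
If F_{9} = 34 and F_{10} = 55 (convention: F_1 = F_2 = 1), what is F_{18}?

By the doubling identity F_{2k} = F_k(2F_{k+1} − F_k): F_{18} = 34·(2·55 − 34) = 34·76 = 2584.

2584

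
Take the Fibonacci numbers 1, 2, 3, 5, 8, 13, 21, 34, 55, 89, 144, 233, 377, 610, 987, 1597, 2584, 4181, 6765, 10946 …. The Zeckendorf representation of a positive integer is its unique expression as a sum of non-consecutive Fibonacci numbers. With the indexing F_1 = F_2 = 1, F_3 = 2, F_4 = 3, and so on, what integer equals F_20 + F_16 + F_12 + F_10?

7951

F_20 + F_16 + F_12 + F_10 = 6765 + 987 + 144 + 55 = 7951.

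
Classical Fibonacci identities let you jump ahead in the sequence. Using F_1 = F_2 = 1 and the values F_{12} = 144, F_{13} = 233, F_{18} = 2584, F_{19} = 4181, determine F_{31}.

1346269

By the addition formula F_{m+n} = F_m F_{n+1} + F_{m−1} F_n with m=13, n=18: F_{31} = 233·4181 + 144·2584 = 974173 + 372096 = 1346269.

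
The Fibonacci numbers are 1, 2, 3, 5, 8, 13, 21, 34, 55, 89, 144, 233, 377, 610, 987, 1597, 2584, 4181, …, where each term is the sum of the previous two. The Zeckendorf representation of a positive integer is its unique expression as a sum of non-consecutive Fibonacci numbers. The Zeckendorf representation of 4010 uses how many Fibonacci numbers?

6

2584 ≤ 4010 < 4181, so take 2584; remainder 1426
987 ≤ 1426 < 1597, so take 987; remainder 439
377 ≤ 439 < 610, so take 377; remainder 62
55 ≤ 62 < 89, so take 55; remainder 7
5 ≤ 7 < 8, so take 5; remainder 2
2 ≤ 2 < 3, so take 2; remainder 0
4010 = 2584 + 987 + 377 + 55 + 5 + 2, which has 6 terms.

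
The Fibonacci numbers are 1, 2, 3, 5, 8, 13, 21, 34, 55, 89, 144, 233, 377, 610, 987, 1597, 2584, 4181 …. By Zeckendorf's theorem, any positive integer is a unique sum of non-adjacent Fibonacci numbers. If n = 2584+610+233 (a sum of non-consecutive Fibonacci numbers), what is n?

3427

2584+610+233 = 3427.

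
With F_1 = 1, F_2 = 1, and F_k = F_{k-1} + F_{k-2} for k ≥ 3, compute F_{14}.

Iterating the recurrence up to F_{8} = 21 and F_{7} = 13:
F_{9} = F_{8} + F_{7} = 21 + 13 = 34
F_{10} = F_{9} + F_{8} = 34 + 21 = 55
F_{11} = F_{10} + F_{9} = 55 + 34 = 89
F_{12} = F_{11} + F_{10} = 89 + 55 = 144
F_{13} = F_{12} + F_{11} = 144 + 89 = 233
F_{14} = F_{13} + F_{12} = 233 + 144 = 377

377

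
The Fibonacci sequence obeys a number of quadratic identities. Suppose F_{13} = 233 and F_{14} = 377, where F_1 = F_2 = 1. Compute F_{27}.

By F_{2k+1} = F_k² + F_{k+1}²: F_{27} = 233² + 377² = 54289 + 142129 = 196418.

196418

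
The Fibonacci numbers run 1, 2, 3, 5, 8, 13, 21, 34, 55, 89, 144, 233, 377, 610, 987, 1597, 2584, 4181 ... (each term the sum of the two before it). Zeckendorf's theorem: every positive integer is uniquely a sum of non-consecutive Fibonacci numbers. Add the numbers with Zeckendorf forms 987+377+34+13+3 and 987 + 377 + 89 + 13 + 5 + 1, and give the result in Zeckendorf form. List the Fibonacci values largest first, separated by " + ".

The two numbers are 1414 and 1472, so their sum is 2886.
Greedily peel off the largest Fibonacci term at each step:
largest Fibonacci ≤ 2886 is 2584; 2886 − 2584 = 302
largest Fibonacci ≤ 302 is 233; 302 − 233 = 69
largest Fibonacci ≤ 69 is 55; 69 − 55 = 14
largest Fibonacci ≤ 14 is 13; 14 − 13 = 1
largest Fibonacci ≤ 1 is 1; 1 − 1 = 0

2584 + 233 + 55 + 13 + 1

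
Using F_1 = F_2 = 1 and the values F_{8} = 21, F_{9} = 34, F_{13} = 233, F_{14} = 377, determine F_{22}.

By the addition formula F_{m+n} = F_m F_{n+1} + F_{m−1} F_n with m=9, n=13: F_{22} = 34·377 + 21·233 = 12818 + 4893 = 17711.

17711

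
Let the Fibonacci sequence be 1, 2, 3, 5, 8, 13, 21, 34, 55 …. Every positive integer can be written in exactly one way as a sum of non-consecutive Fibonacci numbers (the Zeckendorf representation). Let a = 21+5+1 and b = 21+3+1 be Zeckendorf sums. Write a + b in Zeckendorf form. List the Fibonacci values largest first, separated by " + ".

34 + 13 + 5

The two numbers are 27 and 25, so their sum is 52.
Greedily peel off the largest Fibonacci term at each step:
largest Fibonacci ≤ 52 is 34; 52 − 34 = 18
largest Fibonacci ≤ 18 is 13; 18 − 13 = 5
largest Fibonacci ≤ 5 is 5; 5 − 5 = 0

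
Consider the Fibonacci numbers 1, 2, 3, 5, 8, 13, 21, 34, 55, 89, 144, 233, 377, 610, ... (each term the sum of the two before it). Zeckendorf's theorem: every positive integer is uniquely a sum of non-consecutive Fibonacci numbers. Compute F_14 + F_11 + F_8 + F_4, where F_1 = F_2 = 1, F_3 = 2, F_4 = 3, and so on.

F_14 + F_11 + F_8 + F_4 = 377 + 89 + 21 + 3 = 490.

490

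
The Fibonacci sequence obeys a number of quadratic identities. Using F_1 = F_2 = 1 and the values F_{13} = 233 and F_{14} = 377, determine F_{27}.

By F_{2k+1} = F_k² + F_{k+1}²: F_{27} = 233² + 377² = 54289 + 142129 = 196418.

196418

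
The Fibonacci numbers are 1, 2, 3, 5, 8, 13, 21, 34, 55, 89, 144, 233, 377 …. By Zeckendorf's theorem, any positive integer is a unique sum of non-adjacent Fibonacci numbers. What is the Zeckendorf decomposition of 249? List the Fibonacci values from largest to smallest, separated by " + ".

233 + 13 + 3

Greedily peel off the largest Fibonacci term at each step:
249 − 233 = 16
16 − 13 = 3
3 − 3 = 0
So 249 = 233 + 13 + 3, with no two terms consecutive in the sequence.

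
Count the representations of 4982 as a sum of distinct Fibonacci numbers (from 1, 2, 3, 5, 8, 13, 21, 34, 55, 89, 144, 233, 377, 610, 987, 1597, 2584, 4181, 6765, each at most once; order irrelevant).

4982 = 4181+610+144+34+13 = 4181+610+144+34+8+5 = 4181+610+89+55+34+13 = 4181+377+233+144+34+13 = … (46 more), for 50 in all.

50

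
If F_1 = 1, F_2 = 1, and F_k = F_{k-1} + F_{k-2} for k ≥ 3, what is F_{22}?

Iterating the recurrence up to F_{14} = 377 and F_{13} = 233:
F_{15} = F_{14} + F_{13} = 377 + 233 = 610
F_{16} = F_{15} + F_{14} = 610 + 377 = 987
F_{17} = F_{16} + F_{15} = 987 + 610 = 1597
F_{18} = F_{17} + F_{16} = 1597 + 987 = 2584
F_{19} = F_{18} + F_{17} = 2584 + 1597 = 4181
F_{20} = F_{19} + F_{18} = 4181 + 2584 = 6765
F_{21} = F_{20} + F_{19} = 6765 + 4181 = 10946
F_{22} = F_{21} + F_{20} = 10946 + 6765 = 17711

17711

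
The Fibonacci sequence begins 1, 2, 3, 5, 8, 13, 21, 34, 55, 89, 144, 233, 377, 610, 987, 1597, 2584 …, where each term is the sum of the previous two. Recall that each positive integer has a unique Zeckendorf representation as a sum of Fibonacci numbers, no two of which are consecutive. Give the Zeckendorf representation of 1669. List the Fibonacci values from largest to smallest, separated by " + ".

1597 + 55 + 13 + 3 + 1

Greedily peel off the largest Fibonacci term at each step:
take 1597 (≤ 1669); 1669 − 1597 = 72
take 55 (≤ 72); 72 − 55 = 17
take 13 (≤ 17); 17 − 13 = 4
take 3 (≤ 4); 4 − 3 = 1
take 1 (≤ 1); 1 − 1 = 0
So 1669 = 1597 + 55 + 13 + 3 + 1, with no two terms consecutive in the sequence.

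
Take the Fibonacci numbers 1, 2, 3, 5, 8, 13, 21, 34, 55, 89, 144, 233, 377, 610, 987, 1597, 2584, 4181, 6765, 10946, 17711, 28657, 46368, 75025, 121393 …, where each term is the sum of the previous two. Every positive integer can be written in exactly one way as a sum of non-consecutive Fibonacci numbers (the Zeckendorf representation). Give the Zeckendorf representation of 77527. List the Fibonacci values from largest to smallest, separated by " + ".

take 75025 (≤ 77527); 77527 − 75025 = 2502
take 1597 (≤ 2502); 2502 − 1597 = 905
take 610 (≤ 905); 905 − 610 = 295
take 233 (≤ 295); 295 − 233 = 62
take 55 (≤ 62); 62 − 55 = 7
take 5 (≤ 7); 7 − 5 = 2
take 2 (≤ 2); 2 − 2 = 0
So 77527 = 75025 + 1597 + 610 + 233 + 55 + 5 + 2, with no two terms consecutive in the sequence.

75025 + 1597 + 610 + 233 + 55 + 5 + 2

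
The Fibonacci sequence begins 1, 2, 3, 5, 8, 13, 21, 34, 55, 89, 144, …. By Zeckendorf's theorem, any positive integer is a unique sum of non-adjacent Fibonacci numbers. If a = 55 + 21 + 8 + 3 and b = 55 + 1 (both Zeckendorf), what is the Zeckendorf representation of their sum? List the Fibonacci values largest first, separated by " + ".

89 + 34 + 13 + 5 + 2

The two numbers are 87 and 56, so their sum is 143.
89 ≤ 143 < 144, so take 89; remainder 54
34 ≤ 54 < 55, so take 34; remainder 20
13 ≤ 20 < 21, so take 13; remainder 7
5 ≤ 7 < 8, so take 5; remainder 2
2 ≤ 2 < 3, so take 2; remainder 0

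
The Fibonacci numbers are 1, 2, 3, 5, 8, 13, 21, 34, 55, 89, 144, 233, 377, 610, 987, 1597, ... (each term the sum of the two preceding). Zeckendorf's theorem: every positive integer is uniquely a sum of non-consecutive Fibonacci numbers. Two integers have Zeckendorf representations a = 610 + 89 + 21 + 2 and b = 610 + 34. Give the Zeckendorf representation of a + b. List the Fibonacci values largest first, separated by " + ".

987 + 377 + 2

The two numbers are 722 and 644, so their sum is 1366.
Greedily peel off the largest Fibonacci term at each step:
987 ≤ 1366 < 1597, so take 987; remainder 379
377 ≤ 379 < 610, so take 377; remainder 2
2 ≤ 2 < 3, so take 2; remainder 0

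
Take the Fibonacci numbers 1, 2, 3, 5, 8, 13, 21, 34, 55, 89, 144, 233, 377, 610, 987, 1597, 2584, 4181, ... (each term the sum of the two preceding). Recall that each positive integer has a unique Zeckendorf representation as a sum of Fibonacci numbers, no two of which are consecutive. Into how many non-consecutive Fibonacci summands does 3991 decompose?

3991: greatest Fibonacci not exceeding it is 2584, leaving 1407
1407: greatest Fibonacci not exceeding it is 987, leaving 420
420: greatest Fibonacci not exceeding it is 377, leaving 43
43: greatest Fibonacci not exceeding it is 34, leaving 9
9: greatest Fibonacci not exceeding it is 8, leaving 1
1: greatest Fibonacci not exceeding it is 1, leaving 0
3991 = 2584 + 987 + 377 + 34 + 8 + 1, which has 6 terms.

6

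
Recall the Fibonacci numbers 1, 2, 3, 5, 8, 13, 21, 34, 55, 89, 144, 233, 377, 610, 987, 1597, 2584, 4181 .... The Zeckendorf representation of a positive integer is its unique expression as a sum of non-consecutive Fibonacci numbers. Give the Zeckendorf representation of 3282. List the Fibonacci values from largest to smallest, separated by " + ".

Greedily peel off the largest Fibonacci term at each step:
subtract 2584 from 3282: 698 remains
subtract 610 from 698: 88 remains
subtract 55 from 88: 33 remains
subtract 21 from 33: 12 remains
subtract 8 from 12: 4 remains
subtract 3 from 4: 1 remains
subtract 1 from 1: 0 remains
So 3282 = 2584 + 610 + 55 + 21 + 8 + 3 + 1, with no two terms consecutive in the sequence.

2584 + 610 + 55 + 21 + 8 + 3 + 1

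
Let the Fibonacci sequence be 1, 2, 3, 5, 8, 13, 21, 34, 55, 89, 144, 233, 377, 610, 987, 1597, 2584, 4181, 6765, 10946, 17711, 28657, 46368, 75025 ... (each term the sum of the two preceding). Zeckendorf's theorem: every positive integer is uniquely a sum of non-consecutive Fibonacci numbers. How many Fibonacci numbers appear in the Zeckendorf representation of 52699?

46368 ≤ 52699 < 75025, so take 46368; remainder 6331
4181 ≤ 6331 < 6765, so take 4181; remainder 2150
1597 ≤ 2150 < 2584, so take 1597; remainder 553
377 ≤ 553 < 610, so take 377; remainder 176
144 ≤ 176 < 233, so take 144; remainder 32
21 ≤ 32 < 34, so take 21; remainder 11
8 ≤ 11 < 13, so take 8; remainder 3
3 ≤ 3 < 5, so take 3; remainder 0
52699 = 46368 + 4181 + 1597 + 377 + 144 + 21 + 8 + 3, which has 8 terms.

8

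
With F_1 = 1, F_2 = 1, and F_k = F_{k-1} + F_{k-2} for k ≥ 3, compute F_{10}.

Iterating the recurrence up to F_{6} = 8 and F_{5} = 5:
F_{7} = F_{6} + F_{5} = 8 + 5 = 13
F_{8} = F_{7} + F_{6} = 13 + 8 = 21
F_{9} = F_{8} + F_{7} = 21 + 13 = 34
F_{10} = F_{9} + F_{8} = 34 + 21 = 55

55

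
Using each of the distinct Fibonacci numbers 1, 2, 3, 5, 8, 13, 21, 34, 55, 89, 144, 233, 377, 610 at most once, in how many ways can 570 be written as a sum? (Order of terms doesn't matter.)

570 = 377+144+34+13+2 = 377+144+34+8+5+2 = 377+89+55+34+13+2 = 377+144+21+13+8+5+2 = 377+89+55+34+8+5+2 = … (4 more), for 9 in all.

9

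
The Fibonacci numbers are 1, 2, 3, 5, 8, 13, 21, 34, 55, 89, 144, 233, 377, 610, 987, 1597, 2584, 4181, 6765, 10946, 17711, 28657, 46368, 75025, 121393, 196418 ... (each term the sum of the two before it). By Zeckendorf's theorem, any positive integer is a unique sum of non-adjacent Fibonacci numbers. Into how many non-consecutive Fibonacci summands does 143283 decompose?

Repeatedly subtract the largest Fibonacci number that fits:
121393 ≤ 143283 < 196418, so take 121393; remainder 21890
17711 ≤ 21890 < 28657, so take 17711; remainder 4179
2584 ≤ 4179 < 4181, so take 2584; remainder 1595
987 ≤ 1595 < 1597, so take 987; remainder 608
377 ≤ 608 < 610, so take 377; remainder 231
144 ≤ 231 < 233, so take 144; remainder 87
55 ≤ 87 < 89, so take 55; remainder 32
21 ≤ 32 < 34, so take 21; remainder 11
8 ≤ 11 < 13, so take 8; remainder 3
3 ≤ 3 < 5, so take 3; remainder 0
143283 = 121393 + 17711 + 2584 + 987 + 377 + 144 + 55 + 21 + 8 + 3, which has 10 terms.

10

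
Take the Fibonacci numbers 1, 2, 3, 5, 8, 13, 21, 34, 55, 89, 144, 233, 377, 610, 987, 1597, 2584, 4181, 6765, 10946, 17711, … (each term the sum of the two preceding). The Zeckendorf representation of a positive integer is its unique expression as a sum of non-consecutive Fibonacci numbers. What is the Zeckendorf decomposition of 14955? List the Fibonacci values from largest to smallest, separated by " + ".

Greedily peel off the largest Fibonacci term at each step:
10946 ≤ 14955 < 17711, so take 10946; remainder 4009
2584 ≤ 4009 < 4181, so take 2584; remainder 1425
987 ≤ 1425 < 1597, so take 987; remainder 438
377 ≤ 438 < 610, so take 377; remainder 61
55 ≤ 61 < 89, so take 55; remainder 6
5 ≤ 6 < 8, so take 5; remainder 1
1 ≤ 1 < 2, so take 1; remainder 0
So 14955 = 10946 + 2584 + 987 + 377 + 55 + 5 + 1, with no two terms consecutive in the sequence.

10946 + 2584 + 987 + 377 + 55 + 5 + 1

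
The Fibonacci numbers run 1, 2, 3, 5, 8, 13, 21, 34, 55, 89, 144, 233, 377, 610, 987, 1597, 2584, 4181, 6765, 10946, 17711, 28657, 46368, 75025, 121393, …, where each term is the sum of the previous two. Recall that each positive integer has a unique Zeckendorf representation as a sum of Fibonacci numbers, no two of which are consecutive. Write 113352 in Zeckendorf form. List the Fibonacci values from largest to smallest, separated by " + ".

Repeatedly subtract the largest Fibonacci number that fits:
113352: greatest Fibonacci not exceeding it is 75025, leaving 38327
38327: greatest Fibonacci not exceeding it is 28657, leaving 9670
9670: greatest Fibonacci not exceeding it is 6765, leaving 2905
2905: greatest Fibonacci not exceeding it is 2584, leaving 321
321: greatest Fibonacci not exceeding it is 233, leaving 88
88: greatest Fibonacci not exceeding it is 55, leaving 33
33: greatest Fibonacci not exceeding it is 21, leaving 12
12: greatest Fibonacci not exceeding it is 8, leaving 4
4: greatest Fibonacci not exceeding it is 3, leaving 1
1: greatest Fibonacci not exceeding it is 1, leaving 0
So 113352 = 75025 + 28657 + 6765 + 2584 + 233 + 55 + 21 + 8 + 3 + 1, with no two terms consecutive in the sequence.

75025 + 28657 + 6765 + 2584 + 233 + 55 + 21 + 8 + 3 + 1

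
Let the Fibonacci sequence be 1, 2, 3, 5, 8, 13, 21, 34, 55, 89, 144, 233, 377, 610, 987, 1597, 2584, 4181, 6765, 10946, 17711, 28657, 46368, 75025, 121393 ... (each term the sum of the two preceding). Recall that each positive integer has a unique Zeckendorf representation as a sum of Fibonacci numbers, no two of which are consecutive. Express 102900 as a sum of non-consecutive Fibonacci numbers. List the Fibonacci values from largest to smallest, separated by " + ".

Repeatedly subtract the largest Fibonacci number that fits:
102900 − 75025 = 27875
27875 − 17711 = 10164
10164 − 6765 = 3399
3399 − 2584 = 815
815 − 610 = 205
205 − 144 = 61
61 − 55 = 6
6 − 5 = 1
1 − 1 = 0
So 102900 = 75025 + 17711 + 6765 + 2584 + 610 + 144 + 55 + 5 + 1, with no two terms consecutive in the sequence.

75025 + 17711 + 6765 + 2584 + 610 + 144 + 55 + 5 + 1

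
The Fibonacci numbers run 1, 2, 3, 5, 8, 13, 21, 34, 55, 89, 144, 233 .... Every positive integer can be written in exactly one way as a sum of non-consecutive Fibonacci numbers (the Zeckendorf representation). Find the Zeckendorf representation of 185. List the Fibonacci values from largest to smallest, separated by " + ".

largest Fibonacci ≤ 185 is 144; 185 − 144 = 41
largest Fibonacci ≤ 41 is 34; 41 − 34 = 7
largest Fibonacci ≤ 7 is 5; 7 − 5 = 2
largest Fibonacci ≤ 2 is 2; 2 − 2 = 0
So 185 = 144 + 34 + 5 + 2, with no two terms consecutive in the sequence.

144 + 34 + 5 + 2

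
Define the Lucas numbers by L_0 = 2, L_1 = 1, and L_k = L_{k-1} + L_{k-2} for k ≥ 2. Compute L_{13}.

Iterating the recurrence up to L_{8} = 47 and L_{7} = 29:
L_{9} = L_{8} + L_{7} = 47 + 29 = 76
L_{10} = L_{9} + L_{8} = 76 + 47 = 123
L_{11} = L_{10} + L_{9} = 123 + 76 = 199
L_{12} = L_{11} + L_{10} = 199 + 123 = 322
L_{13} = L_{12} + L_{11} = 322 + 199 = 521

521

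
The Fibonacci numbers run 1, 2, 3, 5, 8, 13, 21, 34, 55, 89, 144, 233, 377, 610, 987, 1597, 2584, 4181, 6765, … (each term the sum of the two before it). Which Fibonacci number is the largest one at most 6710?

4181

4181 ≤ 6710 < 6765, so the largest Fibonacci number not exceeding 6710 is 4181.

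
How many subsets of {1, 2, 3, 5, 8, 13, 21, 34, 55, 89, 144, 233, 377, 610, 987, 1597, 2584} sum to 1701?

18

Each representation comes from the Zeckendorf form by replacing some F_k with F_{k−1} + F_{k−2} where possible.
1701 = 1597+89+13+2 = 1597+89+8+5+2 = 1597+55+34+13+2 = … (15 more), for 18 in all.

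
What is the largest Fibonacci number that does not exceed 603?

377 ≤ 603 < 610, so the largest Fibonacci number not exceeding 603 is 377.

377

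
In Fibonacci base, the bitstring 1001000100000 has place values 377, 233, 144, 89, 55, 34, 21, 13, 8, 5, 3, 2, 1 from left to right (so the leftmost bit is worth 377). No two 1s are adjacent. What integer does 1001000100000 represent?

Summing the place values of the 1 bits: 377 + 89 + 13 = 479.

479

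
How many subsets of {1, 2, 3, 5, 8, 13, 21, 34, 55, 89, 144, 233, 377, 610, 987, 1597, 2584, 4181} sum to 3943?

Each representation comes from the Zeckendorf form by replacing some F_k with F_{k−1} + F_{k−2} where possible.
3943 = 2584+987+233+89+34+13+3 = 2584+987+233+89+34+13+2+1 = 2584+987+233+89+34+8+5+3 = … (27 more), for 30 in all.

30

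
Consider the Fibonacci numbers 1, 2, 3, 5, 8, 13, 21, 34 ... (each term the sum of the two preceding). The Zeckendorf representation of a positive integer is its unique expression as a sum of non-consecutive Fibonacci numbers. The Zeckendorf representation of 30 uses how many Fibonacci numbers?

30: greatest Fibonacci not exceeding it is 21, leaving 9
9: greatest Fibonacci not exceeding it is 8, leaving 1
1: greatest Fibonacci not exceeding it is 1, leaving 0
30 = 21 + 8 + 1, which has 3 terms.

3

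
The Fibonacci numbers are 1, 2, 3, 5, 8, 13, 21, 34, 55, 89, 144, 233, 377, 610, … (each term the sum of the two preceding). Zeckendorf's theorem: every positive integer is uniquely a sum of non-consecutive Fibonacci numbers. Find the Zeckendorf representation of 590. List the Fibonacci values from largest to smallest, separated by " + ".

Greedy algorithm:
subtract 377 from 590: 213 remains
subtract 144 from 213: 69 remains
subtract 55 from 69: 14 remains
subtract 13 from 14: 1 remains
subtract 1 from 1: 0 remains
So 590 = 377 + 144 + 55 + 13 + 1, with no two terms consecutive in the sequence.

377 + 144 + 55 + 13 + 1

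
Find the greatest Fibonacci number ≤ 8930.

6765

6765 ≤ 8930 < 10946, so the largest Fibonacci number not exceeding 8930 is 6765.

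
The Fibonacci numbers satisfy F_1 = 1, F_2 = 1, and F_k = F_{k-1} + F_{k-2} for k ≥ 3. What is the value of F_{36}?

Iterating the recurrence up to F_{29} = 514229 and F_{28} = 317811:
F_{30} = F_{29} + F_{28} = 514229 + 317811 = 832040
F_{31} = F_{30} + F_{29} = 832040 + 514229 = 1346269
F_{32} = F_{31} + F_{30} = 1346269 + 832040 = 2178309
F_{33} = F_{32} + F_{31} = 2178309 + 1346269 = 3524578
F_{34} = F_{33} + F_{32} = 3524578 + 2178309 = 5702887
F_{35} = F_{34} + F_{33} = 5702887 + 3524578 = 9227465
F_{36} = F_{35} + F_{34} = 9227465 + 5702887 = 14930352

14930352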